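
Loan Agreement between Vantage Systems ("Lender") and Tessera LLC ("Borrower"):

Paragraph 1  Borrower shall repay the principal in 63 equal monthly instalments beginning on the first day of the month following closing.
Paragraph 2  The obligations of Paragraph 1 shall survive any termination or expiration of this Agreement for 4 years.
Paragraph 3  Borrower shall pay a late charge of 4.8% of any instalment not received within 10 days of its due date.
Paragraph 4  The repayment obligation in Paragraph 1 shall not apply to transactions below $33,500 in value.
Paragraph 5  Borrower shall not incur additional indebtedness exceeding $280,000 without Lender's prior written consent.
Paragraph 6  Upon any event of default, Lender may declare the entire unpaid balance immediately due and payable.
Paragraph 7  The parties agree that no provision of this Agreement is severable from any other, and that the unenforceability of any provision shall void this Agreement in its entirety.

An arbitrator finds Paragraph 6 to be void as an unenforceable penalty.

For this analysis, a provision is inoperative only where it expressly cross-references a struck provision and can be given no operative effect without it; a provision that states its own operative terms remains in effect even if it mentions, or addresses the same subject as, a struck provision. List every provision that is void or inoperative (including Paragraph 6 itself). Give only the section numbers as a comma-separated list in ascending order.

1, 2, 3, 4, 5, 6, 7

Paragraph 6 is struck. Nothing else in the Agreement is defined by reference to Paragraph 6. Paragraph 7 provides that the Agreement is not severable, so the invalidity of any one provision voids the entire Agreement. No provision of the Agreement survives.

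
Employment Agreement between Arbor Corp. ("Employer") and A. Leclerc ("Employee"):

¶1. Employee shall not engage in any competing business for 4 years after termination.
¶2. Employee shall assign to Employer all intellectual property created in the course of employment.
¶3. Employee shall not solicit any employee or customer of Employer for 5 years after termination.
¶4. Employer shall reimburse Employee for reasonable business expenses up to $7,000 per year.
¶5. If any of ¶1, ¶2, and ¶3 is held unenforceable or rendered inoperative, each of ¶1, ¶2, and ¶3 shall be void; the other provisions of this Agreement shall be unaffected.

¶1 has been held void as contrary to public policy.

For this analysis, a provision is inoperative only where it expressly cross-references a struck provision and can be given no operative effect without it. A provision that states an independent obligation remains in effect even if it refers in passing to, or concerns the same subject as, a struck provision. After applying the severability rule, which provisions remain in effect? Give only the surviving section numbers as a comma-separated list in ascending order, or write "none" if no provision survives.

4, 5

¶1 is struck. Nothing else in the Agreement is defined by reference to ¶1. ¶5 declares ¶1, ¶2, and ¶3 mutually dependent; since one of them has fallen, all of them are of no effect. That brings down ¶2 and ¶3 as well. The remainder continues in force under ¶5. ¶4 and ¶5 remain in effect.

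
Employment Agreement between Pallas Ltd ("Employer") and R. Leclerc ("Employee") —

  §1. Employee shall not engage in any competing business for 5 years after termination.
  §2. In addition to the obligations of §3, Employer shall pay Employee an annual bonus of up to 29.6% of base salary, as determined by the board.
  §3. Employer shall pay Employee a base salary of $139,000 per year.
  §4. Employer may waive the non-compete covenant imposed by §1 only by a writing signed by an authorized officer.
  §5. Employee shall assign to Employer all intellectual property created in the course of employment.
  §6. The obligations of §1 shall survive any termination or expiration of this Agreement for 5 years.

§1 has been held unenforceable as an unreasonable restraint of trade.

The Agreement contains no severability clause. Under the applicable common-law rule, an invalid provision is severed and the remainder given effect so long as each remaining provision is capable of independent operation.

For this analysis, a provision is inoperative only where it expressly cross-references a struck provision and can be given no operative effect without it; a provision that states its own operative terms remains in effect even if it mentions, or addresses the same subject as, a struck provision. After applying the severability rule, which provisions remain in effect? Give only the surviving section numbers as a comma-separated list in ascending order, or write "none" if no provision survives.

2, 3, 5

§1 is struck. §4 has no operative effect of its own apart from §1 and is therefore inoperative. The only function of §6 is the survival period for §1, so it cannot stand once §1 is removed. Under the stated default rule, only provisions that cannot operate independently fall away; the rest are enforced. §2, §3, and §5 remain in effect.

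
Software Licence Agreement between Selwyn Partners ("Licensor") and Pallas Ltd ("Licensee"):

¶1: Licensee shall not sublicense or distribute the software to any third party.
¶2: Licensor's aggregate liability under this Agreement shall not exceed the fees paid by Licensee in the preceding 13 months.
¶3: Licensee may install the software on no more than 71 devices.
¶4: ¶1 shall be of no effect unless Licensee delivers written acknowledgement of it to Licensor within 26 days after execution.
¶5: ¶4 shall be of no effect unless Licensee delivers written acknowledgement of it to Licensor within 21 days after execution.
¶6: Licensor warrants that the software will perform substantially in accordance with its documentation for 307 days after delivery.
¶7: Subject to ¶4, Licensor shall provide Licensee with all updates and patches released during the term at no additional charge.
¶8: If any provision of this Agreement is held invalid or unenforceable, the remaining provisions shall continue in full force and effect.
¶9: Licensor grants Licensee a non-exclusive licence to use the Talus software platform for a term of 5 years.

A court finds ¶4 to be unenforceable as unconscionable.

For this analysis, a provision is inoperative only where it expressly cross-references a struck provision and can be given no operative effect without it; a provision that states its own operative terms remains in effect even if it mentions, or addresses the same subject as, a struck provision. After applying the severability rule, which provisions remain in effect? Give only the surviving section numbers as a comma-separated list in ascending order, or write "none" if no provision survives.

1, 2, 3, 6, 7, 8, 9

¶4 is struck. The only function of ¶5 is the acknowledgement condition for ¶4, so it cannot stand once ¶4 is removed. Although ¶7 refers to ¶4, its operative terms do not depend on ¶4, so it remains in effect. ¶8 is a severability clause and preserves every provision that can still be given independent effect. The provisions still in force are ¶1, ¶2, ¶3, ¶6, ¶7, ¶8, and ¶9.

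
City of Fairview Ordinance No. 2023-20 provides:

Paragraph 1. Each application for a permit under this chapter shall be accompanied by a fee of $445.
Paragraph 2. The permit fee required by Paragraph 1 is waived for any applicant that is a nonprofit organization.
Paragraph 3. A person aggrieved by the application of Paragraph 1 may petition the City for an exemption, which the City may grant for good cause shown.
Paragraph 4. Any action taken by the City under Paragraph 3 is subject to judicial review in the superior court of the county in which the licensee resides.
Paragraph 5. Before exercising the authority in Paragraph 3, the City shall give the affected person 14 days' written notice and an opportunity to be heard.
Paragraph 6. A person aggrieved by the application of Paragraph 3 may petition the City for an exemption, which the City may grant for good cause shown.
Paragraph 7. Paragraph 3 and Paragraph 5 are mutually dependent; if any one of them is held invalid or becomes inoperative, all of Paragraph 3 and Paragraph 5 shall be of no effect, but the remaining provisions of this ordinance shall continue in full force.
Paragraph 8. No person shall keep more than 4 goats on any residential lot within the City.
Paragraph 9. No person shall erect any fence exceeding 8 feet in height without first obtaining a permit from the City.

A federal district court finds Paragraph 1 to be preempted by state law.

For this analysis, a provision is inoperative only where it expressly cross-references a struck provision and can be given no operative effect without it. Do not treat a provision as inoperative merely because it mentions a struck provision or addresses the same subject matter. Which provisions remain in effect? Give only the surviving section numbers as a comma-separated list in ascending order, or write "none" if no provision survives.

7, 8, 9

Paragraph 1 is struck. Paragraph 2 has no operative effect of its own apart from Paragraph 1 and is therefore inoperative. The only function of Paragraph 3 is the exemption procedure for Paragraph 1, so it cannot stand once Paragraph 1 is removed. Paragraph 4 operates only by reference to Paragraph 3, so it falls with Paragraph 3. The only function of Paragraph 5 is the notice-and-hearing requirement for Paragraph 3, so it cannot stand once Paragraph 3 is removed. The only function of Paragraph 6 is the exemption procedure for Paragraph 3, so it cannot stand once Paragraph 3 is removed. Paragraph 7 declares Paragraph 3 and Paragraph 5 mutually dependent; since one of them has fallen, all of them are of no effect. The remainder continues in force under Paragraph 7. Paragraph 7, Paragraph 8, and Paragraph 9 remain in effect.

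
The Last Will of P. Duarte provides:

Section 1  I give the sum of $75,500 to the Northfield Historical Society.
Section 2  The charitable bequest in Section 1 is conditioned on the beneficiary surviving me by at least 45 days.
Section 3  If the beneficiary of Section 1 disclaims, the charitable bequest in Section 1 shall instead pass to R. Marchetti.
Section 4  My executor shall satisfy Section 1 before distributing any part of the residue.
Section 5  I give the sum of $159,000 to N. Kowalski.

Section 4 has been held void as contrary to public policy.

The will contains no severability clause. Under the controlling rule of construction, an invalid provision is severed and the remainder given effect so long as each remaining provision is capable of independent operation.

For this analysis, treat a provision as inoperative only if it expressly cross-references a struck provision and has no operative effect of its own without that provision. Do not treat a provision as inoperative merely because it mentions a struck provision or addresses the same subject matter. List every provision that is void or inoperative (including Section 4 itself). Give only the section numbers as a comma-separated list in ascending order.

4

Section 4 is struck. No other provision's operative terms depend on Section 4. Under the stated default rule, only provisions that cannot operate independently fall away; the rest are enforced. Section 1, Section 2, Section 3, and Section 5 remain in effect.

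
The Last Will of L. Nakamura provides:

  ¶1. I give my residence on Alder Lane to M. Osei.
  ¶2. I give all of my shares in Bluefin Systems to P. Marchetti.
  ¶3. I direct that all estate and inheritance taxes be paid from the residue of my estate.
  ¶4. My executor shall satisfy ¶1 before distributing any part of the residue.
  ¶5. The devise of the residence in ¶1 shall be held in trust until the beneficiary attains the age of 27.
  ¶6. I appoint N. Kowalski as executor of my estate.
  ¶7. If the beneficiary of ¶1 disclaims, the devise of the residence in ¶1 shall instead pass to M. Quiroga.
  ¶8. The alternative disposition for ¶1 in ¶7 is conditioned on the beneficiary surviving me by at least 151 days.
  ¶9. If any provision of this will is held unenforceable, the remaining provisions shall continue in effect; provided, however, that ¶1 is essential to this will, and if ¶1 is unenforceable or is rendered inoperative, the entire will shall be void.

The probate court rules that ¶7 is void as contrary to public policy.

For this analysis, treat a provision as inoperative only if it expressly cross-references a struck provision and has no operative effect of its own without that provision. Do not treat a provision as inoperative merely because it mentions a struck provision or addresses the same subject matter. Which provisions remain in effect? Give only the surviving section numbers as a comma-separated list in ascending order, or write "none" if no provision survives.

1, 2, 3, 4, 5, 6, 9

¶7 is struck. ¶8 merely fixes the survivorship condition on ¶7; with ¶7 gone it has nothing to operate on and falls away. ¶9 makes ¶1 an essential term, but ¶1 is unaffected, so the severability proviso in ¶9 preserves the remaining provisions. ¶1, ¶2, ¶3, ¶4, ¶5, ¶6, and ¶9 remain in effect.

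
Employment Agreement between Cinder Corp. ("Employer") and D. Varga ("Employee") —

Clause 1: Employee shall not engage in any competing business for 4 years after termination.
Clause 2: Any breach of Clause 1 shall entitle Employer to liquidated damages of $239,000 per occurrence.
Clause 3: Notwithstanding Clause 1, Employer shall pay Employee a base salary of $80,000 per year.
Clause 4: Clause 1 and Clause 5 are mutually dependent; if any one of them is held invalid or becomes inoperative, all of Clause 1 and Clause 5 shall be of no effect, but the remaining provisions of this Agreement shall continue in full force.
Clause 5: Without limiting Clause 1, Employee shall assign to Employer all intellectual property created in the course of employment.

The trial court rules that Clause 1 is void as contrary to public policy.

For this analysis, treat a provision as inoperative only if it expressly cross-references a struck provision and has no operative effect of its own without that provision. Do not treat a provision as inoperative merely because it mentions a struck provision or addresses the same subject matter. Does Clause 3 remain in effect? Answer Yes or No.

Yes

Clause 1 is struck. The whole of Clause 2 is the liquidated-damages amount, defined by reference to Clause 1, so Clause 2 cannot stand once Clause 1 is removed. Although Clause 3 refers to Clause 1, its operative terms do not depend on Clause 1, so it remains in effect. Clause 4 declares Clause 1 and Clause 5 mutually dependent; since one of them has fallen, all of them are of no effect. That brings down Clause 5 as well. The remainder continues in force under Clause 4. That leaves Clause 3 and Clause 4 in effect. Clause 3 is among the surviving provisions, so the answer is yes.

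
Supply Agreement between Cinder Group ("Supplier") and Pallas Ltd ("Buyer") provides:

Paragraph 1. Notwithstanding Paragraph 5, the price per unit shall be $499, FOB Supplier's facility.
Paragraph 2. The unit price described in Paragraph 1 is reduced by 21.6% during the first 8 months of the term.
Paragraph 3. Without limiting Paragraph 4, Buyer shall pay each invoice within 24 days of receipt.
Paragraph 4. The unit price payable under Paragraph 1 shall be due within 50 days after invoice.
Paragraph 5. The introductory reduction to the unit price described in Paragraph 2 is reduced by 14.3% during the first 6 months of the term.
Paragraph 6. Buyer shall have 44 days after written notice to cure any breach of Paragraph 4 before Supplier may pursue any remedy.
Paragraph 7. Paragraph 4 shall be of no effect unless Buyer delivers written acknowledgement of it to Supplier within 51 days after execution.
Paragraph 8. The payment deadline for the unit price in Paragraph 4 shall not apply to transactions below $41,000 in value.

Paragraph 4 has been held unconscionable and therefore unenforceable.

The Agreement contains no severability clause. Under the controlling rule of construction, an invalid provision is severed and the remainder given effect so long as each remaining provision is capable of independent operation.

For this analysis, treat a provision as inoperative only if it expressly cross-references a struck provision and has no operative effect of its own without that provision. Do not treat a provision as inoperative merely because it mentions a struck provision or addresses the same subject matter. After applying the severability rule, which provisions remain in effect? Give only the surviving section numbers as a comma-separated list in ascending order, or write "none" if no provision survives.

1, 2, 3, 5

Paragraph 4 is struck. The only function of Paragraph 6 is the cure period for breach of Paragraph 4, so it cannot stand once Paragraph 4 is removed. Paragraph 7 merely fixes the acknowledgement condition for Paragraph 4; with Paragraph 4 gone it has nothing to operate on and falls away. Paragraph 8 does nothing except set the carve-out from the payment deadline for the unit price by reference to Paragraph 4; with Paragraph 4 gone it has no independent effect and is inoperative. Paragraph 3 mentions Paragraph 4 but its own obligation stands independently of Paragraph 4, so Paragraph 3 is not affected. Under the stated default rule, only provisions that cannot operate independently fall away; the rest are enforced. The provisions still in force are Paragraph 1, Paragraph 2, Paragraph 3, and Paragraph 5.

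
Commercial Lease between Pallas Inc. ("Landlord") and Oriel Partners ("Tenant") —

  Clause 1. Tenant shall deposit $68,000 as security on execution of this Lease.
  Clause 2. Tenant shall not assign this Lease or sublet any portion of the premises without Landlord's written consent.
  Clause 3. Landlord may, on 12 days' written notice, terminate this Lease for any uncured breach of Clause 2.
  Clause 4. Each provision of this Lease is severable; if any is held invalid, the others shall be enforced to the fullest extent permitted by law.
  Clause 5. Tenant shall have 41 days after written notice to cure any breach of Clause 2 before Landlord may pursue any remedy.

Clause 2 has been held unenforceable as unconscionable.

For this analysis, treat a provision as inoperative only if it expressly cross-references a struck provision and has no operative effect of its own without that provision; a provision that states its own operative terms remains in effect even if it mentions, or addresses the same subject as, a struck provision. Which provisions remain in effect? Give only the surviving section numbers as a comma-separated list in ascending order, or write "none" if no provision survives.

Clause 2 is struck. Clause 3 has no operative effect of its own apart from Clause 2 and is therefore inoperative. Clause 5 operates only by reference to Clause 2, so it falls with Clause 2. Clause 4 is a severability clause and preserves every provision that can still be given independent effect. Clause 1 and Clause 4 remain in effect.

1, 4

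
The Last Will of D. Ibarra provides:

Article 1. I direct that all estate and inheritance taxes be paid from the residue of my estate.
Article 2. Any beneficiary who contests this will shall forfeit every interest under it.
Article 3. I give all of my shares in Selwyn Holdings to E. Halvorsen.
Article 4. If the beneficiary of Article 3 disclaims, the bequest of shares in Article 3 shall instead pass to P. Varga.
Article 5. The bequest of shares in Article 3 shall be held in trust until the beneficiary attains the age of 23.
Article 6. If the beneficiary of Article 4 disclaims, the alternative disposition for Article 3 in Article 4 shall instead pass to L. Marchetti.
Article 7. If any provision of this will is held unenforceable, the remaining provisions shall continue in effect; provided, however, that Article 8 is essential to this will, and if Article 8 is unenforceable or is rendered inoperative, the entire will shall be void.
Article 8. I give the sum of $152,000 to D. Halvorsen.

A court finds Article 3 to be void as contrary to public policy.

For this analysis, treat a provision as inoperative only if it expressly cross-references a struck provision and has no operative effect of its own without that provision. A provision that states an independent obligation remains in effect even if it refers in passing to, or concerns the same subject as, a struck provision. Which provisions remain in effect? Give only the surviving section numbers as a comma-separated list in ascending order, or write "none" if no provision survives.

1, 2, 7, 8

Article 3 is struck. The only function of Article 4 is the alternative disposition for Article 3, so it cannot stand once Article 3 is removed. The only function of Article 5 is the trust for Article 3, so it cannot stand once Article 3 is removed. Article 6 operates only by reference to Article 4, so it falls with Article 4. Article 7 makes Article 8 an essential term, but Article 8 is unaffected, so the severability proviso in Article 7 preserves the remaining provisions. Article 1, Article 2, Article 7, and Article 8 remain in effect.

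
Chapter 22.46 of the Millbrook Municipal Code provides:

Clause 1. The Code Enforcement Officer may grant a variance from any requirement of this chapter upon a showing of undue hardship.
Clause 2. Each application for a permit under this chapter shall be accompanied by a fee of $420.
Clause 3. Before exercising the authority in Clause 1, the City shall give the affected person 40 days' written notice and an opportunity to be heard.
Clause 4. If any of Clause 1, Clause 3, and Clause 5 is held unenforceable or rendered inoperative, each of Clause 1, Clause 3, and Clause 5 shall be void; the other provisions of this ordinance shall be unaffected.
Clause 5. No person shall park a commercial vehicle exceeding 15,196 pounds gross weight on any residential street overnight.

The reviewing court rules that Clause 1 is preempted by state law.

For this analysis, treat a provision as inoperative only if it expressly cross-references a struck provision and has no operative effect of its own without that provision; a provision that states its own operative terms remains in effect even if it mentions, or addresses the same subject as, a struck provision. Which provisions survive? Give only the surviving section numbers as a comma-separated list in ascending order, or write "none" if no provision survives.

Clause 1 is struck. The only function of Clause 3 is the notice-and-hearing requirement for Clause 1, so it cannot stand once Clause 1 is removed. Clause 4 declares Clause 1, Clause 3, and Clause 5 mutually dependent; since one of them has fallen, all of them are of no effect. That brings down Clause 5 as well. The remainder continues in force under Clause 4. That leaves Clause 2 and Clause 4 in effect.

2, 4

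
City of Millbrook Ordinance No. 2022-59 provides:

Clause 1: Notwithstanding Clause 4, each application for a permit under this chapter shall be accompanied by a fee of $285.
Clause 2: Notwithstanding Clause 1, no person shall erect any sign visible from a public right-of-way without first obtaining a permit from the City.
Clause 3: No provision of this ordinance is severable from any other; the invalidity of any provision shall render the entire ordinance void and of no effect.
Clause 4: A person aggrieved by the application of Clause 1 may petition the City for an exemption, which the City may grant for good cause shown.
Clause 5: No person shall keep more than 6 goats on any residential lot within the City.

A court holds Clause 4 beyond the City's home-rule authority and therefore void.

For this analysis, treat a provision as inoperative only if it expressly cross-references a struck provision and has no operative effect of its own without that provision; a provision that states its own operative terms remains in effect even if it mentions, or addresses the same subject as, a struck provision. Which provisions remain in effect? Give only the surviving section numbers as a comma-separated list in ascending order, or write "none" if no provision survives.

Clause 4 is struck. No other provision's operative terms depend on Clause 4. Clause 3 provides that the ordinance is not severable, so the invalidity of any one provision voids the entire ordinance. No provision of the ordinance survives.

none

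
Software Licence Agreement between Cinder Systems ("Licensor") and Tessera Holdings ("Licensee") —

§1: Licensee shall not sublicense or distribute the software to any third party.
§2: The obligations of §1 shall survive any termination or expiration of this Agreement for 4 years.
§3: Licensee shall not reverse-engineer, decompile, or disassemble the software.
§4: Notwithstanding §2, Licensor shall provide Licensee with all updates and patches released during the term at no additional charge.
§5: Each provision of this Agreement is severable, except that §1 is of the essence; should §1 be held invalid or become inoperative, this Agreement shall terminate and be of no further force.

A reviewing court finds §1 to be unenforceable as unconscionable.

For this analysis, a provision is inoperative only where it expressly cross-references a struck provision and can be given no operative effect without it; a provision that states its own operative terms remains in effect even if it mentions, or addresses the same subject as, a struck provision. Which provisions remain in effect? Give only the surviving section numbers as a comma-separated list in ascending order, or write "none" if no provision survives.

none

§1 is struck. The only function of §2 is the survival period for §1, so it cannot stand once §1 is removed. §5 makes §1 an essential term, and §1 is the provision held invalid; under §5, the entire Agreement is therefore void. No provision of the Agreement survives.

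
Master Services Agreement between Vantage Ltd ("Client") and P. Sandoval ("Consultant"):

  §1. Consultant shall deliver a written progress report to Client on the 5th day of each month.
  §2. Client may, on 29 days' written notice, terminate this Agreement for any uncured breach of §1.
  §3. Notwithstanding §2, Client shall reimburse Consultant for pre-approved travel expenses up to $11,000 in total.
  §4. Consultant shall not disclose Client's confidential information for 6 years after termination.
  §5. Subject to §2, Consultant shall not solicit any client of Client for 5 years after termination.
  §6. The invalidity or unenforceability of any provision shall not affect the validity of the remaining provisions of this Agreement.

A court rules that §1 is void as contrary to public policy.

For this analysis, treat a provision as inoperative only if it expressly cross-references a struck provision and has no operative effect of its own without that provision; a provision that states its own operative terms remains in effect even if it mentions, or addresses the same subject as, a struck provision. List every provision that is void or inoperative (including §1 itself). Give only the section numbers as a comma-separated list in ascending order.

1, 2

§1 is struck. §2 has no operative effect of its own apart from §1 and is therefore inoperative. §5 mentions §2 but its own obligation stands independently of §2, so §5 is not affected. §3 mentions §2 but its own obligation stands independently of §2, so §3 is not affected. §6 is a severability clause and preserves every provision that can still be given independent effect. The provisions still in force are §3, §4, §5, and §6.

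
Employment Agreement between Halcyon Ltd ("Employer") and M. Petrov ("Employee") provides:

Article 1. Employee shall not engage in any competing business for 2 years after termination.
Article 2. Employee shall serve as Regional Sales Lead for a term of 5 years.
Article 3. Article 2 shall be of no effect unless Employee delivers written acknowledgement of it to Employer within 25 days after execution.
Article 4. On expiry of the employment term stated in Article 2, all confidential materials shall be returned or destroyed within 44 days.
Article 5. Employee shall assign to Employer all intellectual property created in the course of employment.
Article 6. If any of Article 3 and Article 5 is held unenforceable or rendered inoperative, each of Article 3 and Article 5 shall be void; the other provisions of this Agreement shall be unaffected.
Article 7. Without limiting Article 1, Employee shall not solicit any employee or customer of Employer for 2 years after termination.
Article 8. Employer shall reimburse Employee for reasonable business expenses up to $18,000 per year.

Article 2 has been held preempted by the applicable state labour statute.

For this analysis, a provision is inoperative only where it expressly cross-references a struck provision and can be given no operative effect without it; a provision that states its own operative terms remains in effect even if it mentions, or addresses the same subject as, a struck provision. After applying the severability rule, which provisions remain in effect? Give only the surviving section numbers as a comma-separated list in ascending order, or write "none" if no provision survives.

Article 2 is struck. Article 3 operates only by reference to Article 2, so it falls with Article 2. Article 4 operates only by reference to Article 2, so it falls with Article 2. Article 6 declares Article 3 and Article 5 mutually dependent; since one of them has fallen, all of them are of no effect. That brings down Article 5 as well. The remainder continues in force under Article 6. That leaves Article 1, Article 6, Article 7, and Article 8 in effect.

1, 6, 7, 8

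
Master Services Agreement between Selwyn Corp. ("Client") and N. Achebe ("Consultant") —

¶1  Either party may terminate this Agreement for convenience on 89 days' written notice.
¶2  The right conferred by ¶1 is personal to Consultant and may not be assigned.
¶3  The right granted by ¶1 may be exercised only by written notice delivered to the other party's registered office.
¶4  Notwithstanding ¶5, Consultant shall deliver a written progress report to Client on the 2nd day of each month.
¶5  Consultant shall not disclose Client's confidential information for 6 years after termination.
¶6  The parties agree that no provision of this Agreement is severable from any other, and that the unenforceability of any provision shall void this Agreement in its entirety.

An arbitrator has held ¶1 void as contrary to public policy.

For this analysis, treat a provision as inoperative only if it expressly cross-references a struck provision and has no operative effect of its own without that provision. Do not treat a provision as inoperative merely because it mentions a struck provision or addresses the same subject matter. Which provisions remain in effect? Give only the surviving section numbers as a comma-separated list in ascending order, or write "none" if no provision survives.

none

¶1 is struck. ¶2 operates only by reference to ¶1, so it falls with ¶1. ¶3 merely fixes the notice requirement for ¶1; with ¶1 gone it has nothing to operate on and falls away. ¶6 provides that the Agreement is not severable, so the invalidity of any one provision voids the entire Agreement. No provision of the Agreement survives.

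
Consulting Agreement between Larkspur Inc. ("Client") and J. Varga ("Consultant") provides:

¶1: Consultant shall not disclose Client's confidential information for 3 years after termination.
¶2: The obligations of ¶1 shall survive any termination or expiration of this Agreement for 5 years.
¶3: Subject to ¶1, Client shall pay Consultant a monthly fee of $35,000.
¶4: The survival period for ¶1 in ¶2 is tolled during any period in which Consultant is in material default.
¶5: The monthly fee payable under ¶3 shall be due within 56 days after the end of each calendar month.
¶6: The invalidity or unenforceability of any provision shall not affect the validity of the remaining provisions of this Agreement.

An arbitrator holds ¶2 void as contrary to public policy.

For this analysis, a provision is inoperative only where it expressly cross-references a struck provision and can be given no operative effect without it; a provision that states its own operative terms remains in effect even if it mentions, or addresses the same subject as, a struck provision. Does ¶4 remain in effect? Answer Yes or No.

¶2 is struck. ¶4 has no operative effect of its own apart from ¶2 and is therefore inoperative. Under the severability clause in ¶6, the remaining provisions continue in force. The provisions still in force are ¶1, ¶3, ¶5, and ¶6. ¶4 is among the inoperative provisions, so the answer is no.

No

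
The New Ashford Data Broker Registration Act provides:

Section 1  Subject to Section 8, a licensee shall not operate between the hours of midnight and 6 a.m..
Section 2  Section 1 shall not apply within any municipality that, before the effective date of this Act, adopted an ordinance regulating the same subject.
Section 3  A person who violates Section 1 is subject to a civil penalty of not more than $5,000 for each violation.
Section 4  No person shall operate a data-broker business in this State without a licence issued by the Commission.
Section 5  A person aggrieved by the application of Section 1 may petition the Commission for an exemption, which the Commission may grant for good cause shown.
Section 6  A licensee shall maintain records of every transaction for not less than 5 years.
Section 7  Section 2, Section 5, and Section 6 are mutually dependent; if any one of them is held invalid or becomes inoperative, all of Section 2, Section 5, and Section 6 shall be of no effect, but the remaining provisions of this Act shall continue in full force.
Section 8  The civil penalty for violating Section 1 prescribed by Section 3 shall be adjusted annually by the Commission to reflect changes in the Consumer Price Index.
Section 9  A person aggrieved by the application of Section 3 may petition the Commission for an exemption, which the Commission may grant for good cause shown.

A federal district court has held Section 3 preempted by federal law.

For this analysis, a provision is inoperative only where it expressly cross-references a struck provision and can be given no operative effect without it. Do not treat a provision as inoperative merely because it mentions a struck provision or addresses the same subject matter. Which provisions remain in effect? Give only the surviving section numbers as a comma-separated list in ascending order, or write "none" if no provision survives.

1, 2, 4, 5, 6, 7

Section 3 is struck. The whole of Section 8 is the indexation of the civil penalty for violating Section 1, defined by reference to Section 3, so Section 8 cannot stand once Section 3 is removed. Section 9 has no operative effect of its own apart from Section 3 and is therefore inoperative. Section 1 mentions Section 8 but its own obligation stands independently of Section 8, so Section 1 is not affected. Section 7 ties Section 2, Section 5, and Section 6 together, but none of those is affected here; the remaining provisions continue in force under Section 7. The provisions still in force are Section 1, Section 2, Section 4, Section 5, Section 6, and Section 7.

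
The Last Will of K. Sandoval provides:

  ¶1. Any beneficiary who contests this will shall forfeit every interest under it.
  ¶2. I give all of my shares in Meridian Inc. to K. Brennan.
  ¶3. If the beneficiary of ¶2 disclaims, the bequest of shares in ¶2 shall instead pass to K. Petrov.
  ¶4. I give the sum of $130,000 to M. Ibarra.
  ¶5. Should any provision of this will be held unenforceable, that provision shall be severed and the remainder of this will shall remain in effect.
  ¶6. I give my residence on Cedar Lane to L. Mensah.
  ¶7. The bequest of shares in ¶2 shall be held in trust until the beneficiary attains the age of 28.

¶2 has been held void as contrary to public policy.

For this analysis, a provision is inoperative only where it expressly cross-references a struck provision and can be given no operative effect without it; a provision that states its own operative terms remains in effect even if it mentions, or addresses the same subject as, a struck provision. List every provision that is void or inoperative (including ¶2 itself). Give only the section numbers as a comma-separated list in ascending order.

¶2 is struck. ¶3 operates only by reference to ¶2, so it falls with ¶2. ¶7 operates only by reference to ¶2, so it falls with ¶2. ¶5 is a severability clause and preserves every provision that can still be given independent effect. That leaves ¶1, ¶4, ¶5, and ¶6 in effect.

2, 3, 7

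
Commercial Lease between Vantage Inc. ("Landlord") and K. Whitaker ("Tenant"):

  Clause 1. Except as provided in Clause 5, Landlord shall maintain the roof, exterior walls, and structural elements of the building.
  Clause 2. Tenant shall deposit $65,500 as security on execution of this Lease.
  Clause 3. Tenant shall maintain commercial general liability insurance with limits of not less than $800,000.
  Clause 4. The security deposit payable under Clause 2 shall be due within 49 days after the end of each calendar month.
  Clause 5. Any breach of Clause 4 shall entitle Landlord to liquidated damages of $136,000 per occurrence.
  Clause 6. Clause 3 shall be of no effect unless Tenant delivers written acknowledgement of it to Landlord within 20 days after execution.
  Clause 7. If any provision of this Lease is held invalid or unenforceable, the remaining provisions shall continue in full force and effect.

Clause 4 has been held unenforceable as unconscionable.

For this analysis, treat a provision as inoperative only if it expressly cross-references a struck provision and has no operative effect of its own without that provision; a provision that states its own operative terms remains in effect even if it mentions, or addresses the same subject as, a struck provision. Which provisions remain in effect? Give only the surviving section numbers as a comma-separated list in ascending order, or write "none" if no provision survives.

Clause 4 is struck. Clause 5 has no operative effect of its own apart from Clause 4 and is therefore inoperative. Although Clause 1 refers to Clause 5, its operative terms do not depend on Clause 5, so it remains in effect. Under the severability clause in Clause 7, the remaining provisions continue in force. The provisions still in force are Clause 1, Clause 2, Clause 3, Clause 6, and Clause 7.

1, 2, 3, 6, 7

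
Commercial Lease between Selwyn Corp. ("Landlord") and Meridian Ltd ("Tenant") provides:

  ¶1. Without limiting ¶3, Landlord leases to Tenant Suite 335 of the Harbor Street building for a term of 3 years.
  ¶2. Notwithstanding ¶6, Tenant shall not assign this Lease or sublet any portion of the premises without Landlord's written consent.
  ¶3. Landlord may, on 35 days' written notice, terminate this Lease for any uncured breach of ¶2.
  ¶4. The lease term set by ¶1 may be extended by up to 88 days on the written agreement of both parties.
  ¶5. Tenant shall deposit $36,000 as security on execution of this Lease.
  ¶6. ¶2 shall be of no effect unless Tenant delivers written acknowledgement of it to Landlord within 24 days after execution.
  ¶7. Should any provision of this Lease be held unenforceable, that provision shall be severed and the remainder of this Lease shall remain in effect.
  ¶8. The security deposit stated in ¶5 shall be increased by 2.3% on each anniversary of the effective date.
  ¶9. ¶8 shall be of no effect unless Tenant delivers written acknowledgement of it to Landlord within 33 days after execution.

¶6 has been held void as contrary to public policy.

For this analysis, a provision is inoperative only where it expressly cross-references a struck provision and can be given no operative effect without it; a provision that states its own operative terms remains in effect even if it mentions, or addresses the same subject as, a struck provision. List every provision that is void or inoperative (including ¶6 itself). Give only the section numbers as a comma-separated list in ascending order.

6

¶6 is struck. Although ¶2 refers to ¶6, its operative terms do not depend on ¶6, so it remains in effect. No other provision's operative terms depend on ¶6. ¶7 is a severability clause and preserves every provision that can still be given independent effect. The provisions still in force are ¶1, ¶2, ¶3, ¶4, ¶5, ¶7, ¶8, and ¶9.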